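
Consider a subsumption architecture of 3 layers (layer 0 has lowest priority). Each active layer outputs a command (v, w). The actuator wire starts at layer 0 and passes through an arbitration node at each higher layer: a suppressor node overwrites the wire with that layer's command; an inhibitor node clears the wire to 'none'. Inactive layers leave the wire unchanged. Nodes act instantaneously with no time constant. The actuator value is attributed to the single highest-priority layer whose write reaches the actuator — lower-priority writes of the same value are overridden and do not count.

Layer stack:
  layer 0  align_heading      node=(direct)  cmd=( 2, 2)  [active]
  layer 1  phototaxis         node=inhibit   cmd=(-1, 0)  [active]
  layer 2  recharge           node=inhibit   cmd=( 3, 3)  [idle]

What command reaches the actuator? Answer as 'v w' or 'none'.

[0] align_heading on; wire := (2, 2)
[1] phototaxis on (inhibit); wire := none
[2] recharge off; pass none
output none

none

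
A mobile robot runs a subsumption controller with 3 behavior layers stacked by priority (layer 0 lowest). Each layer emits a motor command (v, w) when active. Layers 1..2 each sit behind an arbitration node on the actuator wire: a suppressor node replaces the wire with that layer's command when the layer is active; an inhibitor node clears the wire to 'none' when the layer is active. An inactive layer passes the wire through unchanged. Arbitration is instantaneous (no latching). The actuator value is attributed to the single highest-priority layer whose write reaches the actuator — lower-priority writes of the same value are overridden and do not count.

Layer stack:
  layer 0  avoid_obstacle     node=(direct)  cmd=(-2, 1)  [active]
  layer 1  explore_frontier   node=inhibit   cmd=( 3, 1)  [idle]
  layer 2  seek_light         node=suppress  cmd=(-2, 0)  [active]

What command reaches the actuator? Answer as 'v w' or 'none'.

layer 0 (avoid_obstacle) active — direct: (-2, 1)
layer 1 (explore_frontier) idle — unchanged: (-2, 1)
layer 2 (seek_light) active — suppresses: (-2, 0)
→ actuator (-2, 0)

-2 0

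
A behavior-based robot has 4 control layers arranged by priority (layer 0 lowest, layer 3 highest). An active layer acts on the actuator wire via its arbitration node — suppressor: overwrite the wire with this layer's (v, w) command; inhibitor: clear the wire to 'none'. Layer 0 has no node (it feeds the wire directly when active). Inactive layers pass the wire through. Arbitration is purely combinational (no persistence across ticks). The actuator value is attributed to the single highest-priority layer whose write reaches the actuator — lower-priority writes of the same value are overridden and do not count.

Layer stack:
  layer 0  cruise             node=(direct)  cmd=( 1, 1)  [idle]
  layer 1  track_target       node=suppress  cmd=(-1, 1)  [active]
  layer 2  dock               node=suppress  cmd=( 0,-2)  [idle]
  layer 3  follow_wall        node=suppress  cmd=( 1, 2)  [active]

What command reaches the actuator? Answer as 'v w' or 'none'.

layer 0 (cruise) idle — none
layer 1 (track_target) active — suppresses: (-1, 1)
layer 2 (dock) idle — unchanged: (-1, 1)
layer 3 (follow_wall) active — suppresses: (1, 2)
→ actuator (1, 2)

1 2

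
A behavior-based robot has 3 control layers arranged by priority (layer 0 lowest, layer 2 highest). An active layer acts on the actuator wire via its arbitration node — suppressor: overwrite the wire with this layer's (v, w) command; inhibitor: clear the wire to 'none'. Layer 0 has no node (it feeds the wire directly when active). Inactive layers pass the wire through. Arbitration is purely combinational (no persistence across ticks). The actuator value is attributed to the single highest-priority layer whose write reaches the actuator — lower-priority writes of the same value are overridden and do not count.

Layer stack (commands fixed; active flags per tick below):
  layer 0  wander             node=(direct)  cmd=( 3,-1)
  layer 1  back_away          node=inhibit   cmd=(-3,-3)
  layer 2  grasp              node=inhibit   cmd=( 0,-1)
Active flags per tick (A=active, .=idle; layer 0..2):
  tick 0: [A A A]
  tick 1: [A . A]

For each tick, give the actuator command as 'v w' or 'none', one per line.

none
none

tick 0:
  layer 0 (wander) active — direct: (3, -1)
  layer 1 (back_away) active — inhibits: none
  layer 2 (grasp) active — inhibits: none
  → actuator none
tick 1:
  layer 0 (wander) active — direct: (3, -1)
  layer 1 (back_away) idle — unchanged: (3, -1)
  layer 2 (grasp) active — inhibits: none
  → actuator none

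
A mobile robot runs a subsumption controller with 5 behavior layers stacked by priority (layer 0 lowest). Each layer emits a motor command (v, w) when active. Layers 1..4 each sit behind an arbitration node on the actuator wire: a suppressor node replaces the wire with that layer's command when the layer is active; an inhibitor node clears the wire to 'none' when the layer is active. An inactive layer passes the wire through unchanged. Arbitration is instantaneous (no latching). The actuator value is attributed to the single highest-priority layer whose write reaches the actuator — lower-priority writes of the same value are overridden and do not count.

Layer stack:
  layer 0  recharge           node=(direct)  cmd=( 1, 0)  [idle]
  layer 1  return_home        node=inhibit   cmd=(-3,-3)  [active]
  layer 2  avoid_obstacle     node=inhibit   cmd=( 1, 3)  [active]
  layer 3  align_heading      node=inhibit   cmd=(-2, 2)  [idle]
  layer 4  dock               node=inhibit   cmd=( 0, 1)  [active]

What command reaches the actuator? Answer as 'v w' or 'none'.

L0 recharge: idle → wire = none
L1 return_home: active, inhibitor → wire = none
L2 avoid_obstacle: active, inhibitor → wire = none
L3 align_heading: idle → wire stays none
L4 dock: active, inhibitor → wire = none
actuator = none

none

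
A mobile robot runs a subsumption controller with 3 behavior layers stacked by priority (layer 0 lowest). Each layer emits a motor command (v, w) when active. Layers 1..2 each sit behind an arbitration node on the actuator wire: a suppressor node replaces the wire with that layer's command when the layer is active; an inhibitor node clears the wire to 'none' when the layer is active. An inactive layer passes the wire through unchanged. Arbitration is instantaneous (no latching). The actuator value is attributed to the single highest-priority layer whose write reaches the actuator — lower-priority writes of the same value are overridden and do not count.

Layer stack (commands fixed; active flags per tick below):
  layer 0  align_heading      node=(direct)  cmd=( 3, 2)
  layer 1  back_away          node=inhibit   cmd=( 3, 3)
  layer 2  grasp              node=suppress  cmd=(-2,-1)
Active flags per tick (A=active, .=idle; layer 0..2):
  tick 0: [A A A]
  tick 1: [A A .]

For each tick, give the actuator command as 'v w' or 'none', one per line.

tick 0:
  layer 0 (align_heading) active — direct: (3, 2)
  layer 1 (back_away) active — inhibits: none
  layer 2 (grasp) active — suppresses: (-2, -1)
  → actuator (-2, -1)
tick 1:
  layer 0 (align_heading) active — direct: (3, 2)
  layer 1 (back_away) active — inhibits: none
  layer 2 (grasp) idle — unchanged: none
  → actuator none

-2 -1
none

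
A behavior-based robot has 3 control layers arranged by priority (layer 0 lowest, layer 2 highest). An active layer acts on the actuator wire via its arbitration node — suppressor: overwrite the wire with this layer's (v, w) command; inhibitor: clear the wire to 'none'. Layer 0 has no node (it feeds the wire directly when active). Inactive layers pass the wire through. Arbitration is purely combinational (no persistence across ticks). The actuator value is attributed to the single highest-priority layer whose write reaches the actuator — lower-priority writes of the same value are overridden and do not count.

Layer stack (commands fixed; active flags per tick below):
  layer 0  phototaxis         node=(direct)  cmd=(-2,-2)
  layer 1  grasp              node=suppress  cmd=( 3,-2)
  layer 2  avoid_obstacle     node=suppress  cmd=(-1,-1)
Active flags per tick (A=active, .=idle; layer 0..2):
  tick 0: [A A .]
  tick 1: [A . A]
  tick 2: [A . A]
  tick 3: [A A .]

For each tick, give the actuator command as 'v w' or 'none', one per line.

tick 0:
  layer 0 (phototaxis) active — direct: (-2, -2)
  layer 1 (grasp) active — suppresses: (3, -2)
  layer 2 (avoid_obstacle) idle — unchanged: (3, -2)
  → actuator (3, -2)
tick 1:
  layer 0 (phototaxis) active — direct: (-2, -2)
  layer 1 (grasp) idle — unchanged: (-2, -2)
  layer 2 (avoid_obstacle) active — suppresses: (-1, -1)
  → actuator (-1, -1)
tick 2:
  layer 0 (phototaxis) active — direct: (-2, -2)
  layer 1 (grasp) idle — unchanged: (-2, -2)
  layer 2 (avoid_obstacle) active — suppresses: (-1, -1)
  → actuator (-1, -1)
tick 3:
  layer 0 (phototaxis) active — direct: (-2, -2)
  layer 1 (grasp) active — suppresses: (3, -2)
  layer 2 (avoid_obstacle) idle — unchanged: (3, -2)
  → actuator (3, -2)

3 -2
-1 -1
-1 -1
3 -2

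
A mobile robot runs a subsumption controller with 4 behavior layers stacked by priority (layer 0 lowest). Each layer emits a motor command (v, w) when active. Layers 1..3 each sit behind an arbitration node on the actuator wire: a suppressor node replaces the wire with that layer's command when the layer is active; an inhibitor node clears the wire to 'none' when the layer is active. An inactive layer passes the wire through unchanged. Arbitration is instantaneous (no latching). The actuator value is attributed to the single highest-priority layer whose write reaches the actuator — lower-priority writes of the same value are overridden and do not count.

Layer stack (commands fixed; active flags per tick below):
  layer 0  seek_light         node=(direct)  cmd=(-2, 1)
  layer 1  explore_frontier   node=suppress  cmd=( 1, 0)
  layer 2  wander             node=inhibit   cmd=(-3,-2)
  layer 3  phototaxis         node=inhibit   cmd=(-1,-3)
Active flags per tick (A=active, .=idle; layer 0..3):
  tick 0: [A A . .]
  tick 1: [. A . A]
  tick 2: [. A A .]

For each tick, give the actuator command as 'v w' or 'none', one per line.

tick 0:
  layer 0 (seek_light) active — direct: (-2, 1)
  layer 1 (explore_frontier) active — suppresses: (1, 0)
  layer 2 (wander) idle — unchanged: (1, 0)
  layer 3 (phototaxis) idle — unchanged: (1, 0)
  → actuator (1, 0)
tick 1:
  layer 0 (seek_light) idle — none
  layer 1 (explore_frontier) active — suppresses: (1, 0)
  layer 2 (wander) idle — unchanged: (1, 0)
  layer 3 (phototaxis) active — inhibits: none
  → actuator none
tick 2:
  layer 0 (seek_light) idle — none
  layer 1 (explore_frontier) active — suppresses: (1, 0)
  layer 2 (wander) active — inhibits: none
  layer 3 (phototaxis) idle — unchanged: none
  → actuator none

1 0
none
none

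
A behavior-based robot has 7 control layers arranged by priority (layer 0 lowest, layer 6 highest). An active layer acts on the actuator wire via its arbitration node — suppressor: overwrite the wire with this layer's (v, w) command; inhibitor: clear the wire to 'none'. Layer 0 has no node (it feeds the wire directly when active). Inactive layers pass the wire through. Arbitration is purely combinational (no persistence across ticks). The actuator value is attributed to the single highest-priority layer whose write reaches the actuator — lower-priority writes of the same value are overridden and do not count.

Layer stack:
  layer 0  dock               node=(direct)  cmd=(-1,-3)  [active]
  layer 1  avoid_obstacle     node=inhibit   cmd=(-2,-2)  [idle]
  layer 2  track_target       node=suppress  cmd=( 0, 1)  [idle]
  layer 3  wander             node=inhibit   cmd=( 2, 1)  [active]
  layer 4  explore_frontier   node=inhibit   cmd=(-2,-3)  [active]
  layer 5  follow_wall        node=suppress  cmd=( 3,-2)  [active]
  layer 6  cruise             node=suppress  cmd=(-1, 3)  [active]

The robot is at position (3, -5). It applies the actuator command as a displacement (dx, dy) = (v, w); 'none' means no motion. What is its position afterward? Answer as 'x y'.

2 -2

layer 0 (dock) active — direct: (-1, -3)
layer 1 (avoid_obstacle) idle — unchanged: (-1, -3)
layer 2 (track_target) idle — unchanged: (-1, -3)
layer 3 (wander) active — inhibits: none
layer 4 (explore_frontier) active — inhibits: none
layer 5 (follow_wall) active — suppresses: (3, -2)
layer 6 (cruise) active — suppresses: (-1, 3)
→ actuator (-1, 3)
position: (3, -5) + (-1, 3) = (2, -2)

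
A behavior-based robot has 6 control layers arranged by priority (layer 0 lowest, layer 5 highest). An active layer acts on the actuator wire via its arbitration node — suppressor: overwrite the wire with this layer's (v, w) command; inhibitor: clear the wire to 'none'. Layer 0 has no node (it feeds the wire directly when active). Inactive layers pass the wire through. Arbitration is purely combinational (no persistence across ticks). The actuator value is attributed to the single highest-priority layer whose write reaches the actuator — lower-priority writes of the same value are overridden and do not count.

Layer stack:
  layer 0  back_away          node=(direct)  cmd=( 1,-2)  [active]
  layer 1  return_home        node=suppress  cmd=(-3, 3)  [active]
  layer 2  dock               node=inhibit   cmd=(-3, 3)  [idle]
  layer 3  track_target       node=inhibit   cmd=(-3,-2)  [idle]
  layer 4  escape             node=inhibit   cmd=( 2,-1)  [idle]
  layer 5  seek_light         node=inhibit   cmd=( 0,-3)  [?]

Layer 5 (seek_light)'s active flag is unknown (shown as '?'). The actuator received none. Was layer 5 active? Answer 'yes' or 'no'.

If layer 5 is active=yes:
  actuator would be none
If layer 5 is active=no:
  actuator would be (-3, 3)
Observed none, so layer 5 was active.

yes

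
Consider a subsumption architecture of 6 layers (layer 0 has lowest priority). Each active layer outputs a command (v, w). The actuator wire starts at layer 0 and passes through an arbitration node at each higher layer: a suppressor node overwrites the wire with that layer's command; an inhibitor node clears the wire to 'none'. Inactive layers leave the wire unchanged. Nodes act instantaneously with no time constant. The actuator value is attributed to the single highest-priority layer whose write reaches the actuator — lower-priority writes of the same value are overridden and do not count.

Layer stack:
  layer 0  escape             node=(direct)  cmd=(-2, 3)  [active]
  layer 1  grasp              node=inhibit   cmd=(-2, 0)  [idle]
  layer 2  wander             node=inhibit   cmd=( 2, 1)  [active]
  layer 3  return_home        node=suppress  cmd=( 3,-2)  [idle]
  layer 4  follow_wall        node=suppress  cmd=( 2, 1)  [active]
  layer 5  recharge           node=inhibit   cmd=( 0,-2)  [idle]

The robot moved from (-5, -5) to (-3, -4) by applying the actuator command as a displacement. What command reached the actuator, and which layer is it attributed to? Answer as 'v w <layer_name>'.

2 1 follow_wall

displacement = (-3, -4) − (-5, -5) = (2, 1)
layer 0 (escape) active — direct: (-2, 3)
layer 1 (grasp) idle — unchanged: (-2, 3)
layer 2 (wander) active — inhibits: none
layer 3 (return_home) idle — unchanged: none
layer 4 (follow_wall) active — suppresses: (2, 1)
layer 5 (recharge) idle — unchanged: (2, 1)
→ actuator (2, 1) — from layer 4 (follow_wall)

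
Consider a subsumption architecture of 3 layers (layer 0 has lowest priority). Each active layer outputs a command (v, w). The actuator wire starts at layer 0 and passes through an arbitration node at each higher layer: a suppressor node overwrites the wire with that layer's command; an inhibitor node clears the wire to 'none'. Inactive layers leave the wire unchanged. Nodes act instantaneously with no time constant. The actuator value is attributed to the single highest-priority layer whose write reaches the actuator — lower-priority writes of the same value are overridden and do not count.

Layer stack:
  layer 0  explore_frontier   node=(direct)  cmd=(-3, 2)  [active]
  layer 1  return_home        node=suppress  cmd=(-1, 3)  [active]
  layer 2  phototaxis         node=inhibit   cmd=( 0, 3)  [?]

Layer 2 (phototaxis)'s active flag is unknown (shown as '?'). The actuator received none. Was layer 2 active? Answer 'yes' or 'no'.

If layer 2 is active=yes:
  actuator would be none
If layer 2 is active=no:
  actuator would be (-1, 3)
Observed none, so layer 2 was active.

yes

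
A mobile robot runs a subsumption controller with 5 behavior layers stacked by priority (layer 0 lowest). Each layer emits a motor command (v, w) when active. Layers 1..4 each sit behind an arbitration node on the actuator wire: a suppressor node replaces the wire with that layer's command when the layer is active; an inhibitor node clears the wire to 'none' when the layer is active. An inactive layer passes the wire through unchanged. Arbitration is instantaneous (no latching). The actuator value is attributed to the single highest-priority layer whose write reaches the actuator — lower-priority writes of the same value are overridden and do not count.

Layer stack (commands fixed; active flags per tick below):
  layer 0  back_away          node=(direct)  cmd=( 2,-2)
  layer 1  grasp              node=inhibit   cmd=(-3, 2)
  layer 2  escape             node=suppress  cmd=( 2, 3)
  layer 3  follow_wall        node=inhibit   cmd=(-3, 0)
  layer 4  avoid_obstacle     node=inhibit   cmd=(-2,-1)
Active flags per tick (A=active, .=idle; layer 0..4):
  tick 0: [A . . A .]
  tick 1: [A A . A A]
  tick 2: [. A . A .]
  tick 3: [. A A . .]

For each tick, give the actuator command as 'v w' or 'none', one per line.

none
none
none
2 3

tick 0:
  [0] back_away on; wire := (2, -2)
  [1] grasp off; pass (2, -2)
  [2] escape off; pass (2, -2)
  [3] follow_wall on (inhibit); wire := none
  [4] avoid_obstacle off; pass none
  output none
tick 1:
  [0] back_away on; wire := (2, -2)
  [1] grasp on (inhibit); wire := none
  [2] escape off; pass none
  [3] follow_wall on (inhibit); wire := none
  [4] avoid_obstacle on (inhibit); wire := none
  output none
tick 2:
  [0] back_away off; wire := none
  [1] grasp on (inhibit); wire := none
  [2] escape off; pass none
  [3] follow_wall on (inhibit); wire := none
  [4] avoid_obstacle off; pass none
  output none
tick 3:
  [0] back_away off; wire := none
  [1] grasp on (inhibit); wire := none
  [2] escape on (suppress); wire := (2, 3)
  [3] follow_wall off; pass (2, 3)
  [4] avoid_obstacle off; pass (2, 3)
  output (2, 3)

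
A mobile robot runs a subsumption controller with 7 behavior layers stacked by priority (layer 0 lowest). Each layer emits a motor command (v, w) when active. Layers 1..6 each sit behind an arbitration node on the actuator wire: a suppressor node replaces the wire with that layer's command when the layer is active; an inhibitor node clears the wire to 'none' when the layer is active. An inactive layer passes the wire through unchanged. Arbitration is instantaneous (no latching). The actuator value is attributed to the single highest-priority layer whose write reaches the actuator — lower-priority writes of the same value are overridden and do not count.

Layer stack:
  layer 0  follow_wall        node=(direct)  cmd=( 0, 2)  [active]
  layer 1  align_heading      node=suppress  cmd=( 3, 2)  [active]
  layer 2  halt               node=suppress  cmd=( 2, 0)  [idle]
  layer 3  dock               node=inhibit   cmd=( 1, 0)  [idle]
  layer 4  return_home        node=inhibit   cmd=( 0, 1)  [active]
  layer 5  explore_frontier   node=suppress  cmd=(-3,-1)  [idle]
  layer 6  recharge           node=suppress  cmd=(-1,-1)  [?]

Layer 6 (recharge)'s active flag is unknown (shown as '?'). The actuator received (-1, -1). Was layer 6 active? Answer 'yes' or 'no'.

If layer 6 is active=yes:
  actuator would be (-1, -1)
If layer 6 is active=no:
  actuator would be none
Observed (-1, -1), so layer 6 was active.

yes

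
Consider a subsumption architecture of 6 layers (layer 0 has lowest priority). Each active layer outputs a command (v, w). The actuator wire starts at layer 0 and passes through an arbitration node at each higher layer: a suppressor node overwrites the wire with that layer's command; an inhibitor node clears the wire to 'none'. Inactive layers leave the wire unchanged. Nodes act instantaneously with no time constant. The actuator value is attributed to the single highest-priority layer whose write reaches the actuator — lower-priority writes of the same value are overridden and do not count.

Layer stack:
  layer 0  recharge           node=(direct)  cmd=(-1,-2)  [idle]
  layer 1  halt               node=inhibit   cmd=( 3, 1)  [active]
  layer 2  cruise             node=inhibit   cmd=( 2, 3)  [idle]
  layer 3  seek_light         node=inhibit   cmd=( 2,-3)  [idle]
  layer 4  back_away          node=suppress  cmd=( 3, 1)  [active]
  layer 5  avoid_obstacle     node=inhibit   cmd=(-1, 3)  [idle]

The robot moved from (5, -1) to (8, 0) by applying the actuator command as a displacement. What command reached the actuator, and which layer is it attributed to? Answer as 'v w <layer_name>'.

displacement = (8, 0) − (5, -1) = (3, 1)
[0] recharge off; wire := none
[1] halt on (inhibit); wire := none
[2] cruise off; pass none
[3] seek_light off; pass none
[4] back_away on (suppress); wire := (3, 1)
[5] avoid_obstacle off; pass (3, 1)
output (3, 1) — from layer 4 (back_away)

3 1 back_away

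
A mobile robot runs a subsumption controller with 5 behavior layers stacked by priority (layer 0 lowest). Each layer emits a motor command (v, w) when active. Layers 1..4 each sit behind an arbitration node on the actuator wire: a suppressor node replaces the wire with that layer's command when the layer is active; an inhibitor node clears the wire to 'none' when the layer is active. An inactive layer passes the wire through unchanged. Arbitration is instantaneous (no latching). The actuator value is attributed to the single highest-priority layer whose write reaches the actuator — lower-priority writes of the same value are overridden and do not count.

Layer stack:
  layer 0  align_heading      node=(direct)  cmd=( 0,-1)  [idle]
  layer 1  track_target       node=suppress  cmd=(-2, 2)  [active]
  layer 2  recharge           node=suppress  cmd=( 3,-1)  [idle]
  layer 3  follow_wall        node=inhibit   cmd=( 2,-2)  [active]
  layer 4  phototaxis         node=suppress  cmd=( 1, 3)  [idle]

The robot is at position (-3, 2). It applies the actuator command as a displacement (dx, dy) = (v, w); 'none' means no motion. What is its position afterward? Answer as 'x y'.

[0] align_heading off; wire := none
[1] track_target on (suppress); wire := (-2, 2)
[2] recharge off; pass (-2, 2)
[3] follow_wall on (inhibit); wire := none
[4] phototaxis off; pass none
output none
position: (-3, 2) + none = (-3, 2)

-3 2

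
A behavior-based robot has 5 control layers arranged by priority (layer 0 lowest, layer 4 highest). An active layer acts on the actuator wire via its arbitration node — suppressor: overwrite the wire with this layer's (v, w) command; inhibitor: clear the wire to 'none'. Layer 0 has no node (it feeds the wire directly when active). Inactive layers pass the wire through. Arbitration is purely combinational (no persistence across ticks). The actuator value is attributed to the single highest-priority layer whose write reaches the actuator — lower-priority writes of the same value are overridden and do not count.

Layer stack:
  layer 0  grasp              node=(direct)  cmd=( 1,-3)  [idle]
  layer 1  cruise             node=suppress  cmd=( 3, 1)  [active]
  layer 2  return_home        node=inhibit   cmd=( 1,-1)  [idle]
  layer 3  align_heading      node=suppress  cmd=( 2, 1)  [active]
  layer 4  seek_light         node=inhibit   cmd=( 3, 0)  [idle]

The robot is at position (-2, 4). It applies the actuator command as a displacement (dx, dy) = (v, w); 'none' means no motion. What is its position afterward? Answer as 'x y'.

0 5

[0] grasp off; wire := none
[1] cruise on (suppress); wire := (3, 1)
[2] return_home off; pass (3, 1)
[3] align_heading on (suppress); wire := (2, 1)
[4] seek_light off; pass (2, 1)
output (2, 1)
position: (-2, 4) + (2, 1) = (0, 5)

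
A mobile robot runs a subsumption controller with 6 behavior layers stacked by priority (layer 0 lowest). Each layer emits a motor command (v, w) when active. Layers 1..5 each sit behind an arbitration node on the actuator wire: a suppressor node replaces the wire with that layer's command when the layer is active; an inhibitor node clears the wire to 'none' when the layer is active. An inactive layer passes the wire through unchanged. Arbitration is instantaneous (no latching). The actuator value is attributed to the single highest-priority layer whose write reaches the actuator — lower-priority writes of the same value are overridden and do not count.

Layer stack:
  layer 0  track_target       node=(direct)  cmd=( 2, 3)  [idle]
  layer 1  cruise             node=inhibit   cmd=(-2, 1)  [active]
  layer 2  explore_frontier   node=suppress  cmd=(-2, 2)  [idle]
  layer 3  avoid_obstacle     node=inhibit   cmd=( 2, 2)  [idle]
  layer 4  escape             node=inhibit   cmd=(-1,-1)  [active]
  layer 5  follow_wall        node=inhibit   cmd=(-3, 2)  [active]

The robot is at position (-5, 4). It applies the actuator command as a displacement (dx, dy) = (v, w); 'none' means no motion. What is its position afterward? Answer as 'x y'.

-5 4

[0] track_target off; wire := none
[1] cruise on (inhibit); wire := none
[2] explore_frontier off; pass none
[3] avoid_obstacle off; pass none
[4] escape on (inhibit); wire := none
[5] follow_wall on (inhibit); wire := none
output none
position: (-5, 4) + none = (-5, 4)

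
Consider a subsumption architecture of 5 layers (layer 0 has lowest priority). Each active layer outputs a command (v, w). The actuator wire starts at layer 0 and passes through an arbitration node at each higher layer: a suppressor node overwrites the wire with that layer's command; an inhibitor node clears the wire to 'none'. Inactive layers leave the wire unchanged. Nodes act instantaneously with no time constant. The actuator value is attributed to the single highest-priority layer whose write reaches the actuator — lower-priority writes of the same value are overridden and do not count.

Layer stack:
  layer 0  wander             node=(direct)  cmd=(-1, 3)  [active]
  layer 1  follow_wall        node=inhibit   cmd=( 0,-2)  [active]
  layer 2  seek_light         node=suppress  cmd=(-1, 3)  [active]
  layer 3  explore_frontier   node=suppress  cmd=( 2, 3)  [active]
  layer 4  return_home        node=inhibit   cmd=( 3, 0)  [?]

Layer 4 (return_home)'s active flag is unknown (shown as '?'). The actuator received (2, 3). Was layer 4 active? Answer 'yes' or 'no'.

no

If layer 4 is active=yes:
  actuator would be none
If layer 4 is active=no:
  actuator would be (2, 3)
Observed (2, 3), so layer 4 was idle.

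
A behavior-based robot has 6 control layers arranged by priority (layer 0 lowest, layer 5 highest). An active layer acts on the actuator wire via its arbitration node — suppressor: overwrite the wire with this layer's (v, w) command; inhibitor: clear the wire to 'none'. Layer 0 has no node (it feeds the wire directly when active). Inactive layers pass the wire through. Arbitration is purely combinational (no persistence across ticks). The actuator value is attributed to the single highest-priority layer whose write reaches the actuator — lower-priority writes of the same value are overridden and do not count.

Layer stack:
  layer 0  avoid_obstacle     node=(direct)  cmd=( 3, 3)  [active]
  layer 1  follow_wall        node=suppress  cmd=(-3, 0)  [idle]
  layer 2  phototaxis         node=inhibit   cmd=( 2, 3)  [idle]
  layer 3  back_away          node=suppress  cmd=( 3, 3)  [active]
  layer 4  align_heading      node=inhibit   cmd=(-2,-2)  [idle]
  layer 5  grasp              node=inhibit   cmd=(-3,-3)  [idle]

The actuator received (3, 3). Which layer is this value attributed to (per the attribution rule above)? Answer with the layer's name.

back_away

layer 0 (avoid_obstacle) active — direct: (3, 3)
layer 1 (follow_wall) idle — unchanged: (3, 3)
layer 2 (phototaxis) idle — unchanged: (3, 3)
layer 3 (back_away) active — suppresses: (3, 3)
layer 4 (align_heading) idle — unchanged: (3, 3)
layer 5 (grasp) idle — unchanged: (3, 3)
→ actuator (3, 3)
last writer: layer 3 = back_away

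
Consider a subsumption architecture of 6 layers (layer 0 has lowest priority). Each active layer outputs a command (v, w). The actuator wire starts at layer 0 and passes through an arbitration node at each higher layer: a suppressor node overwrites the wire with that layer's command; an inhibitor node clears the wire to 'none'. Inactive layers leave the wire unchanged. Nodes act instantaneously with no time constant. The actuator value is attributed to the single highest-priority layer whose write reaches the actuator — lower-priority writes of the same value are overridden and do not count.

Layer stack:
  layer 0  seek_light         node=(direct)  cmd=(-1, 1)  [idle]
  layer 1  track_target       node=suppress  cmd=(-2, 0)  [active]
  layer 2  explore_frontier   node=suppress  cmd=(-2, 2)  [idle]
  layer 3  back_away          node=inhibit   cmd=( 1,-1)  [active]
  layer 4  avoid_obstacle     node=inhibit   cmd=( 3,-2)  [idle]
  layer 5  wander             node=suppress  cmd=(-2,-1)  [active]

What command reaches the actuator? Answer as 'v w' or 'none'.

L0 seek_light: idle → wire = none
L1 track_target: active, suppressor → wire = (-2, 0)
L2 explore_frontier: idle → wire stays (-2, 0)
L3 back_away: active, inhibitor → wire = none
L4 avoid_obstacle: idle → wire stays none
L5 wander: active, suppressor → wire = (-2, -1)
actuator = (-2, -1)

-2 -1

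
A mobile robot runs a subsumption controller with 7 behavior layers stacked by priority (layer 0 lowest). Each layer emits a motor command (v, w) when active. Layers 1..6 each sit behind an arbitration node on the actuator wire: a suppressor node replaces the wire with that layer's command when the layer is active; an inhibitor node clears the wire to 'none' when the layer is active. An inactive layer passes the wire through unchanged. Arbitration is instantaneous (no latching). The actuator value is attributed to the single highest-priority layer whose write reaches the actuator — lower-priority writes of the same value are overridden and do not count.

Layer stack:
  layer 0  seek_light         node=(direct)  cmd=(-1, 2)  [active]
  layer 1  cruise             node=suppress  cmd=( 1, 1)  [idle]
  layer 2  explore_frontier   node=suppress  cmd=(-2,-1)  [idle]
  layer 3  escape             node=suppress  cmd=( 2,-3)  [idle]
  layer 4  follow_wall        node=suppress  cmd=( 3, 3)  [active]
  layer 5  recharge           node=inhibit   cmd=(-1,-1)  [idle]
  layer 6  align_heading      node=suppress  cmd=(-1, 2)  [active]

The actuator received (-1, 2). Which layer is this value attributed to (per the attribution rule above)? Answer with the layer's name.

align_heading

[0] seek_light on; wire := (-1, 2)
[1] cruise off; pass (-1, 2)
[2] explore_frontier off; pass (-1, 2)
[3] escape off; pass (-1, 2)
[4] follow_wall on (suppress); wire := (3, 3)
[5] recharge off; pass (3, 3)
[6] align_heading on (suppress); wire := (-1, 2)
output (-1, 2)
last writer: layer 6 = align_heading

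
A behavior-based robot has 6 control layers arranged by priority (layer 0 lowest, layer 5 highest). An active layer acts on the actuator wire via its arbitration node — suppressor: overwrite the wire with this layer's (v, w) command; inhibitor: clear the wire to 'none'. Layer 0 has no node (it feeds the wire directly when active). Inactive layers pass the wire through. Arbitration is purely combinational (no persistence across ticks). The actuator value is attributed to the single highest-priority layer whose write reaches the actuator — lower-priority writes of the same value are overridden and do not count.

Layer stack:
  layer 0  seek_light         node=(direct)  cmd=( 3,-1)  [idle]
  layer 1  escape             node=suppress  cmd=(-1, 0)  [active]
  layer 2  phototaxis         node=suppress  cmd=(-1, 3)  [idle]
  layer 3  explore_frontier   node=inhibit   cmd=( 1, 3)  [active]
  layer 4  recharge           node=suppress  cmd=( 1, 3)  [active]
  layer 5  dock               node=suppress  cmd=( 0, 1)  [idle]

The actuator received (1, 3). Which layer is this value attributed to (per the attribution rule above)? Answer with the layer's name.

layer 0 (seek_light) idle — none
layer 1 (escape) active — suppresses: (-1, 0)
layer 2 (phototaxis) idle — unchanged: (-1, 0)
layer 3 (explore_frontier) active — inhibits: none
layer 4 (recharge) active — suppresses: (1, 3)
layer 5 (dock) idle — unchanged: (1, 3)
→ actuator (1, 3)
last writer: layer 4 = recharge

recharge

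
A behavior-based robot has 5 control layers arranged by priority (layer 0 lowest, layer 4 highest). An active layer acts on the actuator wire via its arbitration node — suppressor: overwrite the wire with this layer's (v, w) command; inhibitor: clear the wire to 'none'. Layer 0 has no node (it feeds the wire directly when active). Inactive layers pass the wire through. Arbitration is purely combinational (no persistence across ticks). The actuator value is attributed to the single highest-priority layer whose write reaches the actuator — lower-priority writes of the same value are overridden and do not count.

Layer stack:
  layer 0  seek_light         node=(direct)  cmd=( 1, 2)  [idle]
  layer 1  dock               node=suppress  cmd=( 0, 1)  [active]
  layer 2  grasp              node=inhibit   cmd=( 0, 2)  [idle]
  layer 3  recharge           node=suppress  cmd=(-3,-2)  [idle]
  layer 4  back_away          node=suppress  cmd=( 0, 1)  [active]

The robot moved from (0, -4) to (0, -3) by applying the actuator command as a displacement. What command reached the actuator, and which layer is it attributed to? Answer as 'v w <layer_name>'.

0 1 back_away

displacement = (0, -3) − (0, -4) = (0, 1)
layer 0 (seek_light) idle — none
layer 1 (dock) active — suppresses: (0, 1)
layer 2 (grasp) idle — unchanged: (0, 1)
layer 3 (recharge) idle — unchanged: (0, 1)
layer 4 (back_away) active — suppresses: (0, 1)
→ actuator (0, 1) — from layer 4 (back_away)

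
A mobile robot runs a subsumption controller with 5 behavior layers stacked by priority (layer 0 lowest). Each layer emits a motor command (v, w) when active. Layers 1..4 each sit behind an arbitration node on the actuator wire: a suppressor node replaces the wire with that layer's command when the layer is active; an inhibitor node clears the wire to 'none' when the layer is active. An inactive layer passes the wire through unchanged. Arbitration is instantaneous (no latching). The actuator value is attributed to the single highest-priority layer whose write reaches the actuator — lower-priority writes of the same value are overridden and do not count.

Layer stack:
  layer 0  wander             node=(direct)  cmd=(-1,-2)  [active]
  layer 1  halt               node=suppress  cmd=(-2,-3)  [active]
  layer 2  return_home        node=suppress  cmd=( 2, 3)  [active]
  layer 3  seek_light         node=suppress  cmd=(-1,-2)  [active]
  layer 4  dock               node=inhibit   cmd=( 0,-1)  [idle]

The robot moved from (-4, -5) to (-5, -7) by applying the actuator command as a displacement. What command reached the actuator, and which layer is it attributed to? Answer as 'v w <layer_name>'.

-1 -2 seek_light

displacement = (-5, -7) − (-4, -5) = (-1, -2)
L0 wander: active, feeds wire = (-1, -2)
L1 halt: active, suppressor → wire = (-2, -3)
L2 return_home: active, suppressor → wire = (2, 3)
L3 seek_light: active, suppressor → wire = (-1, -2)
L4 dock: idle → wire stays (-1, -2)
actuator = (-1, -2) — from layer 3 (seek_light)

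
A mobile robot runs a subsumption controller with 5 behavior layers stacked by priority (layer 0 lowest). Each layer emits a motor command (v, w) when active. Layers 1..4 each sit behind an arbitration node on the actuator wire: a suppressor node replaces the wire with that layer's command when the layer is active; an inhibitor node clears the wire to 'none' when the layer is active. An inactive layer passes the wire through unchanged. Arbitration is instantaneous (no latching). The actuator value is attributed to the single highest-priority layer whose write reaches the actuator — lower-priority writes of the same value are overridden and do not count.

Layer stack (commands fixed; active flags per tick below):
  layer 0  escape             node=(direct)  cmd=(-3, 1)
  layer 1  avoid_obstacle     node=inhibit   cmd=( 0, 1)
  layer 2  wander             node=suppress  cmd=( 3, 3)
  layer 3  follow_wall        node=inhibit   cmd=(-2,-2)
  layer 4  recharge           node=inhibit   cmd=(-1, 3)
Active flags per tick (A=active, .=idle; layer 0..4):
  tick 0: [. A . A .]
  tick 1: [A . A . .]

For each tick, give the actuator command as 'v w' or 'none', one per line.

tick 0:
  layer 0 (escape) idle — none
  layer 1 (avoid_obstacle) active — inhibits: none
  layer 2 (wander) idle — unchanged: none
  layer 3 (follow_wall) active — inhibits: none
  layer 4 (recharge) idle — unchanged: none
  → actuator none
tick 1:
  layer 0 (escape) active — direct: (-3, 1)
  layer 1 (avoid_obstacle) idle — unchanged: (-3, 1)
  layer 2 (wander) active — suppresses: (3, 3)
  layer 3 (follow_wall) idle — unchanged: (3, 3)
  layer 4 (recharge) idle — unchanged: (3, 3)
  → actuator (3, 3)

none
3 3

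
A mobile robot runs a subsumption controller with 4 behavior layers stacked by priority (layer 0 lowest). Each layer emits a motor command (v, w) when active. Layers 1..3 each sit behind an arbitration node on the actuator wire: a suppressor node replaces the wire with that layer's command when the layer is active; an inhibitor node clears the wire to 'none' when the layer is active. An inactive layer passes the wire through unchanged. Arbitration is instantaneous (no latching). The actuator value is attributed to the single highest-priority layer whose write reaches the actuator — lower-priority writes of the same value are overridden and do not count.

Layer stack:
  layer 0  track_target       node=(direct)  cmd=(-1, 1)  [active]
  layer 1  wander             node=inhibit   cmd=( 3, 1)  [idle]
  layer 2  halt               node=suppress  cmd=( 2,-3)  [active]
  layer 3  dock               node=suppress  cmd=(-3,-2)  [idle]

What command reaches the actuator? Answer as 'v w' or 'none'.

2 -3

L0 track_target: active, feeds wire = (-1, 1)
L1 wander: idle → wire stays (-1, 1)
L2 halt: active, suppressor → wire = (2, -3)
L3 dock: idle → wire stays (2, -3)
actuator = (2, -3)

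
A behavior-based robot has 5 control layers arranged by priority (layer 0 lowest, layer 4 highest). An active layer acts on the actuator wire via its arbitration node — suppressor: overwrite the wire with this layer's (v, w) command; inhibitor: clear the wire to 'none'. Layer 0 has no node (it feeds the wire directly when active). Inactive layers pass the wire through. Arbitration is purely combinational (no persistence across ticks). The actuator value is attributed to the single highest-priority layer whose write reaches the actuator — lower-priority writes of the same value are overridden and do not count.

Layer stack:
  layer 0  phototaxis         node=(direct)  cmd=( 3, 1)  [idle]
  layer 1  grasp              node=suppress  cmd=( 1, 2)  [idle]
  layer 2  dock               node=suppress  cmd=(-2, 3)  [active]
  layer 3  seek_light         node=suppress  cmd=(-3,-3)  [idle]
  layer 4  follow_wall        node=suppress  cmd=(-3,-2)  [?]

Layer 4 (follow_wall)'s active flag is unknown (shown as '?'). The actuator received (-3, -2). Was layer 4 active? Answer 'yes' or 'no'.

yes

If layer 4 is active=yes:
  actuator would be (-3, -2)
If layer 4 is active=no:
  actuator would be (-2, 3)
Observed (-3, -2), so layer 4 was active.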